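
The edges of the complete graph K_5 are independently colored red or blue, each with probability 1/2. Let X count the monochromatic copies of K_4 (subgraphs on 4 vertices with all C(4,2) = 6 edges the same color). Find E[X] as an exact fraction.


Let X = Σ_S X_S over the C(5, 4) = 5 subsets S of size 4, where X_S = 1 if the K_4 on S is monochromatic.
For a fixed S, the K_4 on S has C(4, 2) = 6 edges. P[all 6 edges red] = (1/2)^6, and likewise for blue, so P[monochromatic] = 2·(1/2)^6 = 2^{1 − 6} = 1/32.
Summing: E[X] = C(5, 4) · 2^{1 − 6} = 5 · 1/32 = 5/32.
Numerically: E[X] ≈ 0.156.

E[X] = C(5,4)·2^(1−C(4,2)) = 5/32 ≈ 0.156.


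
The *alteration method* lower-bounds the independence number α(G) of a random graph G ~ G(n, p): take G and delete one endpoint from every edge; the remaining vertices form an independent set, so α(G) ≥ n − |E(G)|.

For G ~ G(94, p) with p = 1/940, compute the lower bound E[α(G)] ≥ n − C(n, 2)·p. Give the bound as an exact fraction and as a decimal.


E[|E(G)|] = C(94, 2)·p = 4371 · (1/940) = 93/20.
E[α(G)] ≥ n − E[|E(G)|] = 94 − 93/20 = 1787/20.
Numerically: ≈ 89.3500.
(This is only a lower bound; the true E[α(G)] may be larger.)

E[α(G)] ≥ 1787/20 ≈ 89.3500.


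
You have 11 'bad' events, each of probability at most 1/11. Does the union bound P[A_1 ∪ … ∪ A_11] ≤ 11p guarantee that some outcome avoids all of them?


Union bound: P[∪_{i=1}^{11} A_i] ≤ Σ_i P[A_i] ≤ 11·p = 11·(1/11) = 1.
Numerically: 1 ≈ 1.000000.
Is 1 < 1? NO.
Since the bound 1 is ≥ 1, the union bound is uninformative here; it does NOT by itself certify existence.

11·p = 1 ≈ 1.000000; existence NOT certified by the union bound.


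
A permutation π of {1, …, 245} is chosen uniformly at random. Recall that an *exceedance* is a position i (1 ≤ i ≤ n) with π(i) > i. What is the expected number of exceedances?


Write X = Σ_{i=1}^{245} X_i, where X_i = 1_{π(i) > i}.
For each fixed i, π(i) is uniform over {1, …, 245} (marginal of a uniform permutation), so P[π(i) > i] = (n − i)/n. Summing: Σ_{i=1}^{245} (n − i)/n = (0 + 1 + … + 244)/245 = 245(245 − 1)/(2·245) = (245 − 1)/2.
Hence E[X] = Σ_{i=1}^{245} (245 − i)/245 = 122 ≈ 122.000.

E[X] = 122 = 122.000.


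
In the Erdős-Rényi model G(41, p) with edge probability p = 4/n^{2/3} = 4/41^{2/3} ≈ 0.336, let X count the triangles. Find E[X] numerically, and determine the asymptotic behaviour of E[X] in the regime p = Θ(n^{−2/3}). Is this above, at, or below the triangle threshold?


Number of potential triangles: C(41, 3) = 10660.
Each occurs with probability p³ ≈ (0.336)³ ≈ 3.80726e-02.
By linearity: E[X] = C(41, 3)·p³ ≈ 10660 · 3.80726e-02 ≈ 405.854.
Since α = 2/3 < 1, p = c/n^{2/3} ≫ 1/n is above the triangle threshold p ~ 1/n. Asymptotically E[X] ~ (c³/6)·n^{3(1−α)} = (4³/6)·n^{1} → ∞; triangles are abundant w.h.p.

E[X] ≈ 405.854; in regime p = Θ(1/n^{2/3}) E[X] diverges (above the triangle threshold p ~ 1/n).


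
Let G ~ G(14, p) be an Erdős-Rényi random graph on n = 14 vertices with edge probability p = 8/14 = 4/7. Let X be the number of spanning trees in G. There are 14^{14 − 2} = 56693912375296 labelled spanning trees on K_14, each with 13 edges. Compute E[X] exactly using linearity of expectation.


K_14 has 14^{14 − 2} = 56693912375296 labelled spanning trees.
For each such spanning tree H, let X_H = 1 if all 13 edges of H are present in G. Then P[X_H = 1] = p^{13} = (4/7)^{13} = 67108864/96889010407.
By linearity of expectation: E[X] = Σ_H E[X_H] = 56693912375296 · p^{13} = 56693912375296 · 67108864/96889010407 = 274877906944/7.
Numerically: E[X] ≈ 3.92683e+10.

E[X] = 56693912375296 · (4/7)^{13} = 274877906944/7 ≈ 3.92683e+10.


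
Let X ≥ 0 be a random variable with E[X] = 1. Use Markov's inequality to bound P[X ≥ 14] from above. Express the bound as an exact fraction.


μ = E[X] = 1, a = 14.
Markov: P[X ≥ 14] ≤ μ/a = (1)/14 = 1/14.
Numerically: ≈ 0.07143.
(Since a = 14 > μ = 1.00000, the bound 1/14 is < 1 and informative.)

P[X ≥ 14] ≤ 1/14 ≈ 0.07143.


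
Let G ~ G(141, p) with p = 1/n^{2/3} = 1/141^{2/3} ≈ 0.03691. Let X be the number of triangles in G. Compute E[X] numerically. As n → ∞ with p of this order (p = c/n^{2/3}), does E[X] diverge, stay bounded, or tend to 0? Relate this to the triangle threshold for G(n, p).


Number of potential triangles: C(141, 3) = 457310.
Each occurs with probability p³ ≈ (0.03691)³ ≈ 5.029928e-05.
By linearity: E[X] = C(141, 3)·p³ ≈ 457310 · 5.029928e-05 ≈ 23.0024.
Since α = 2/3 < 1, p = c/n^{2/3} ≫ 1/n is above the triangle threshold p ~ 1/n. Asymptotically E[X] ~ (c³/6)·n^{3(1−α)} = (1³/6)·n^{1} → ∞; triangles are abundant w.h.p.

E[X] ≈ 23.0024; in regime p = Θ(1/n^{2/3}) E[X] diverges (above the triangle threshold p ~ 1/n).


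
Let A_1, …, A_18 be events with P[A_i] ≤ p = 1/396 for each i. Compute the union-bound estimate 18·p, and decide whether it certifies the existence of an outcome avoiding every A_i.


Union bound: P[∪_{i=1}^{18} A_i] ≤ Σ_i P[A_i] ≤ 18·p = 18·(1/396) = 1/22.
Numerically: 1/22 ≈ 0.04545.
Is 1/22 < 1? YES.
Since P[∪ A_i] ≤ 1/22 < 1, the complement has P[∩ A_i^c] ≥ 1 − 1/22 = 21/22 > 0, so some outcome avoids every A_i.

18·p = 1/22 ≈ 0.04545; existence CERTIFIED by the union bound.


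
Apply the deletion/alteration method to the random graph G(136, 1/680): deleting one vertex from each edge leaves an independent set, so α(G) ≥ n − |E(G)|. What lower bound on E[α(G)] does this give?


E[|E(G)|] = C(136, 2)·p = 9180 · (1/680) = 27/2.
E[α(G)] ≥ n − E[|E(G)|] = 136 − 27/2 = 245/2.
Numerically: ≈ 122.500.
(This is only a lower bound; the true E[α(G)] may be larger.)

E[α(G)] ≥ 245/2 ≈ 122.500.


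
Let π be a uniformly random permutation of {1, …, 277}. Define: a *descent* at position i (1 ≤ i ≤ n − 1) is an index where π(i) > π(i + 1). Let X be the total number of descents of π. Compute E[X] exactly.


Write X = Σ X_I over i = 1, …, 276, with X_I the indicator of one descent.
There are 276 indicators.
For each fixed i, the pair (π(i), π(i+1)) is a uniformly random ordered pair of distinct values from {1, …, 277}; by symmetry P[π(i) > π(i+1)] = 1/2.
By linearity: E[X] = 276 · (1/2) = (277 − 1) · (1/2) = 138 ≈ 138.000000.

E[X] = 138 = 138.000000.


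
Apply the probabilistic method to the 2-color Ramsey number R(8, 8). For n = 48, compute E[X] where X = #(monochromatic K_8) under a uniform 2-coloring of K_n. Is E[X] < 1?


E[X] = C(48, 8) · 2^{1 − 28} = 377348994 · 2^{−27} = 377348994/134217728.
As a reduced fraction: E[X] = 188674497/67108864 ≈ 2.8114691.
Is E[X] < 1? NO.
Since E[X] ≥ 1, the first-moment bound is inconclusive at n = 48; it does NOT by itself certify R(8, 8) > 48.

E[X] = 188674497/67108864 ≈ 2.8114691; E[X] ≥ 1; first-moment method inconclusive here.


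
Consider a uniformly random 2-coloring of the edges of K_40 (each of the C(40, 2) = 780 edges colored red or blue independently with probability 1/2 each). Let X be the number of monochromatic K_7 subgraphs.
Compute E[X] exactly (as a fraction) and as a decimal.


Let X = Σ_S X_S over the C(40, 7) = 18643560 subsets S of size 7, where X_S = 1 if the K_7 on S is monochromatic.
For a fixed S, the K_7 on S has C(7, 2) = 21 edges. P[all 21 edges red] = (1/2)^21, and likewise for blue, so P[monochromatic] = 2·(1/2)^21 = 2^{1 − 21} = 1/1048576.
By linearity of expectation: E[X] = C(40, 7) · 2^{1 − 21} = 18643560 · 1/1048576 = 2330445/131072.
Numerically: E[X] ≈ 17.780.

E[X] = C(40,7)·2^(1−C(7,2)) = 2330445/131072 ≈ 17.780.


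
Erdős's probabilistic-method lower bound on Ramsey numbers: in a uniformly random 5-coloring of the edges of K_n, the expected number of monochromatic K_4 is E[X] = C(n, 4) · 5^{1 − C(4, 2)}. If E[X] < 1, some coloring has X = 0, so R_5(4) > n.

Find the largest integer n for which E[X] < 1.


We need C(n, 4) · 5^{1 − 6} < 1, i.e. C(n, 4) < 5^{6 − 1} = 3125.
Check values of n near the boundary:
  n = 12: C(12, 4) = 495; 495 < 3125? YES
  n = 13: C(13, 4) = 715; 715 < 3125? YES
  n = 14: C(14, 4) = 1001; 1001 < 3125? YES
  n = 15: C(15, 4) = 1365; 1365 < 3125? YES
  n = 16: C(16, 4) = 1820; 1820 < 3125? YES
  n = 17: C(17, 4) = 2380; 2380 < 3125? YES
  n = 18: C(18, 4) = 3060; 3060 < 3125? YES
  n = 19: C(19, 4) = 3876; 3876 < 3125? NO
The largest n with C(n, 4) < 3125 is n = 18 (where E[X] = 612/625 ≈ 0.9792). Hence R_5(4) > 18, i.e. R_5(4) ≥ 19.

Largest n = 18; hence R_5(4) > 18.


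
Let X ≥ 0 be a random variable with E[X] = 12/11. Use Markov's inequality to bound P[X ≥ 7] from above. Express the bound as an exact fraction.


μ = E[X] = 12/11, a = 7.
Markov: P[X ≥ 7] ≤ μ/a = (12/11)/7 = 12/77.
Numerically: ≈ 0.15584.
(Since a = 7 > μ = 1.09091, the bound 12/77 is < 1 and informative.)

P[X ≥ 7] ≤ 12/77 ≈ 0.15584.


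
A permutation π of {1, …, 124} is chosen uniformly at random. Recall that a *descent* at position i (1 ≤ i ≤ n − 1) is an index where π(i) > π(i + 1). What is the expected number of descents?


Write X = Σ X_I over i = 1, …, 123, with X_I the indicator of one descent.
There are 123 indicators.
For each fixed i, the pair (π(i), π(i+1)) is a uniformly random ordered pair of distinct values from {1, …, 124}; by symmetry P[π(i) > π(i+1)] = 1/2.
By linearity: E[X] = 123 · (1/2) = (124 − 1) · (1/2) = 123/2 ≈ 61.500000.

E[X] = 123/2 = 61.500000.


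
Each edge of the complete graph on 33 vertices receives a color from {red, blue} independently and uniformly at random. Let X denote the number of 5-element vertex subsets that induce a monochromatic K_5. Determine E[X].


Let X = Σ_S X_S over the C(33, 5) = 237336 subsets S of size 5, where X_S = 1 if the K_5 on S is monochromatic.
For a fixed S, the K_5 on S has C(5, 2) = 10 edges. P[all 10 edges red] = (1/2)^10, and likewise for blue, so P[monochromatic] = 2·(1/2)^10 = 2^{1 − 10} = 1/512.
Summing: E[X] = C(33, 5) · 2^{1 − 10} = 237336 · 1/512 = 29667/64.
Numerically: E[X] ≈ 463.54688.

E[X] = C(33,5)·2^(1−C(5,2)) = 29667/64 ≈ 463.54688.


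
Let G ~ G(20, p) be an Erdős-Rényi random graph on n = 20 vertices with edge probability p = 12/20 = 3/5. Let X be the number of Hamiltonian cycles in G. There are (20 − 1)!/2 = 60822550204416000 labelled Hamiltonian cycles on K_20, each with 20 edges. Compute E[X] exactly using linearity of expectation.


K_20 has (20 − 1)!/2 = 60822550204416000 labelled Hamiltonian cycles.
For each such Hamiltonian cycle H, let X_H = 1 if all 20 edges of H are present in G. Then P[X_H = 1] = p^{20} = (3/5)^{20} = 3486784401/95367431640625.
Summing the indicators: E[X] = Σ_H E[X_H] = 60822550204416000 · p^{20} = 60822550204416000 · 3486784401/95367431640625 = 1696600954254376560918528/762939453125.
Numerically: E[X] ≈ 2.22377e+12.

E[X] = 60822550204416000 · (3/5)^{20} = 1696600954254376560918528/762939453125 ≈ 2.22377e+12.


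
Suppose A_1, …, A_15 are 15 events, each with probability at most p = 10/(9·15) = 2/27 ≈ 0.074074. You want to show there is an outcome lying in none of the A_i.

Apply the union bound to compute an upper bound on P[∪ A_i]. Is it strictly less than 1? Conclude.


Union bound: P[∪_{i=1}^{15} A_i] ≤ Σ_i P[A_i] ≤ 15·p = 15·(2/27) = 10/9.
Numerically: 10/9 ≈ 1.111111.
Is 10/9 < 1? NO.
Since the bound 10/9 is ≥ 1, the union bound is uninformative here; it does NOT by itself certify existence.

15·p = 10/9 ≈ 1.111111; existence NOT certified by the union bound.


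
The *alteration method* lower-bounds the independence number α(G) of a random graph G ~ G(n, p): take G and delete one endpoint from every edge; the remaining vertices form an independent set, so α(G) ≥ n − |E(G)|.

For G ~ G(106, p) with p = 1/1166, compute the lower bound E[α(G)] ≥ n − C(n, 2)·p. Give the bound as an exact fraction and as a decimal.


E[|E(G)|] = C(106, 2)·p = 5565 · (1/1166) = 105/22.
E[α(G)] ≥ n − E[|E(G)|] = 106 − 105/22 = 2227/22.
Numerically: ≈ 101.227273.
(This is only a lower bound; the true E[α(G)] may be larger.)

E[α(G)] ≥ 2227/22 ≈ 101.227273.


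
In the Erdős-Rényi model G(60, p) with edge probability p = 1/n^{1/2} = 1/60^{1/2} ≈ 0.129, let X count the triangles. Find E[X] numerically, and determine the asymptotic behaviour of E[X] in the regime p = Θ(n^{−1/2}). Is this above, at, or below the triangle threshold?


Number of potential triangles: C(60, 3) = 34220.
Each occurs with probability p³ ≈ (0.129)³ ≈ 2.15166e-03.
By linearity: E[X] = C(60, 3)·p³ ≈ 34220 · 2.15166e-03 ≈ 73.630.
Since α = 1/2 < 1, p = c/n^{1/2} ≫ 1/n is above the triangle threshold p ~ 1/n. Asymptotically E[X] ~ (c³/6)·n^{3(1−α)} = (1³/6)·n^{1.5} → ∞; triangles are abundant w.h.p.

E[X] ≈ 73.630; in regime p = Θ(1/n^{1/2}) E[X] diverges (above the triangle threshold p ~ 1/n).


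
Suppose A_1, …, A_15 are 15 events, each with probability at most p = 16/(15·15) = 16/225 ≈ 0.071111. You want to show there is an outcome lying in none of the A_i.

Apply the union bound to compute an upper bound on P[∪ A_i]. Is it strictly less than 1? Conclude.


Union bound: P[∪_{i=1}^{15} A_i] ≤ Σ_i P[A_i] ≤ 15·p = 15·(16/225) = 16/15.
Numerically: 16/15 ≈ 1.066667.
Is 16/15 < 1? NO.
Since the bound 16/15 is ≥ 1, the union bound is uninformative here; it does NOT by itself certify existence.

15·p = 16/15 ≈ 1.066667; existence NOT certified by the union bound.


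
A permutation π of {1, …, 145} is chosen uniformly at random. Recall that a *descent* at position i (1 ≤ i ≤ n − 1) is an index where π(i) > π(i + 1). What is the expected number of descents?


Write X = Σ X_I over i = 1, …, 144, with X_I the indicator of one descent.
There are 144 indicators.
For each fixed i, the pair (π(i), π(i+1)) is a uniformly random ordered pair of distinct values from {1, …, 145}; by symmetry P[π(i) > π(i+1)] = 1/2.
By linearity: E[X] = 144 · (1/2) = (145 − 1) · (1/2) = 72 ≈ 72.000000.

E[X] = 72 = 72.000000.


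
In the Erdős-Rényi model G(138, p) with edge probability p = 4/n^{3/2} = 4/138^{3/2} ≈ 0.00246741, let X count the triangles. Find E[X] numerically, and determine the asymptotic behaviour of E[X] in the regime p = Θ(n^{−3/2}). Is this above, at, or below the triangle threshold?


Number of potential triangles: C(138, 3) = 428536.
Each occurs with probability p³ ≈ (0.00246741)³ ≈ 1.50218730e-08.
By linearity: E[X] = C(138, 3)·p³ ≈ 428536 · 1.50218730e-08 ≈ 0.006437.
Since α = 3/2 > 1, p = c/n^{3/2} = o(1/n) is below the triangle threshold p ~ 1/n. Asymptotically E[X] ~ (c³/6)·n^{3(1−α)} = (4³/6)·n^{-1.5} → 0, so by Markov's inequality G has no triangles w.h.p.

E[X] ≈ 0.006437; in regime p = Θ(1/n^{3/2}) E[X] tends to 0 (below the triangle threshold p ~ 1/n).


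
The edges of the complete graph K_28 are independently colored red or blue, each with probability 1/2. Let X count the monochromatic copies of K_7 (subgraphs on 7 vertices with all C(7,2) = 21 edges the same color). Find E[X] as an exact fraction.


Let X = Σ_S X_S over the C(28, 7) = 1184040 subsets S of size 7, where X_S = 1 if the K_7 on S is monochromatic.
For a fixed S, the K_7 on S has C(7, 2) = 21 edges. P[all 21 edges red] = (1/2)^21, and likewise for blue, so P[monochromatic] = 2·(1/2)^21 = 2^{1 − 21} = 1/1048576.
By linearity of expectation: E[X] = C(28, 7) · 2^{1 − 21} = 1184040 · 1/1048576 = 148005/131072.
Numerically: E[X] ≈ 1.129.

E[X] = C(28,7)·2^(1−C(7,2)) = 148005/131072 ≈ 1.129.


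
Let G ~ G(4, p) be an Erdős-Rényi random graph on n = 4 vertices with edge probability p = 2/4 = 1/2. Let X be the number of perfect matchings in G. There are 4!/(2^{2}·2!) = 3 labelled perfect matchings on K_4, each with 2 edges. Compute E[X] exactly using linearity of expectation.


K_4 has 4!/(2^{2}·2!) = 3 labelled perfect matchings.
For each such perfect matching H, let X_H = 1 if all 2 edges of H are present in G. Then P[X_H = 1] = p^{2} = (1/2)^{2} = 1/4.
By linearity of expectation: E[X] = Σ_H E[X_H] = 3 · p^{2} = 3 · 1/4 = 3/4.
Numerically: E[X] ≈ 0.75.

E[X] = 3 · (1/2)^{2} = 3/4 ≈ 0.75.


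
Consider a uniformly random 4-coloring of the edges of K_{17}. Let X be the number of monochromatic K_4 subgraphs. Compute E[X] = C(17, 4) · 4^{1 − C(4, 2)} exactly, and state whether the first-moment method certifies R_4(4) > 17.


E[X] = C(17, 4) · 4^{1 − 6} = 2380 · 4^{−5} = 2380/1024.
As a reduced fraction: E[X] = 595/256 ≈ 2.324.
Is E[X] < 1? NO.
Since E[X] ≥ 1, the first-moment bound is inconclusive at n = 17; it does NOT by itself certify R_4(4) > 17.

E[X] = 595/256 ≈ 2.324; E[X] ≥ 1; first-moment method inconclusive here.


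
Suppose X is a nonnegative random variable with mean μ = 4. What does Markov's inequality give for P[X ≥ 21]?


μ = E[X] = 4, a = 21.
Markov: P[X ≥ 21] ≤ μ/a = (4)/21 = 4/21.
Numerically: ≈ 0.1905.
(Since a = 21 > μ = 4.0000, the bound 4/21 is < 1 and informative.)

P[X ≥ 21] ≤ 4/21 ≈ 0.1905.


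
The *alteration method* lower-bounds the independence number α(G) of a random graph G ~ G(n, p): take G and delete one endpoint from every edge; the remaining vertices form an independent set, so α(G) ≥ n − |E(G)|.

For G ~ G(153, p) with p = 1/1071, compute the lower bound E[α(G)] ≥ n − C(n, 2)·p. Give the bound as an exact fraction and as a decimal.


E[|E(G)|] = C(153, 2)·p = 11628 · (1/1071) = 76/7.
E[α(G)] ≥ n − E[|E(G)|] = 153 − 76/7 = 995/7.
Numerically: ≈ 142.1429.
(This is only a lower bound; the true E[α(G)] may be larger.)

E[α(G)] ≥ 995/7 ≈ 142.1429.


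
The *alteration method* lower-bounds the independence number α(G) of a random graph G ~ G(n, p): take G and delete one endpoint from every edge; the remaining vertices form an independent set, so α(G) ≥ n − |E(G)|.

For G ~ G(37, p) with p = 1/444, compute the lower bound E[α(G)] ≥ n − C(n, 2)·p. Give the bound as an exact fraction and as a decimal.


E[|E(G)|] = C(37, 2)·p = 666 · (1/444) = 3/2.
E[α(G)] ≥ n − E[|E(G)|] = 37 − 3/2 = 71/2.
Numerically: ≈ 35.500.
(This is only a lower bound; the true E[α(G)] may be larger.)

E[α(G)] ≥ 71/2 ≈ 35.500.


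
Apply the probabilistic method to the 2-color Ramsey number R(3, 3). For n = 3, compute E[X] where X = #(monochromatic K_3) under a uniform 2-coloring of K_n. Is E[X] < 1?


E[X] = C(3, 3) · 2^{1 − 3} = 1 · 2^{−2} = 1/4.
As a reduced fraction: E[X] = 1/4 ≈ 0.2500.
Is E[X] < 1? YES.
Since E[X] < 1, there exists a 2-coloring of K_{3} with no monochromatic K_3; hence R(3, 3) > 3.

E[X] = 1/4 ≈ 0.2500; E[X] < 1, so R(3, 3) > 3.


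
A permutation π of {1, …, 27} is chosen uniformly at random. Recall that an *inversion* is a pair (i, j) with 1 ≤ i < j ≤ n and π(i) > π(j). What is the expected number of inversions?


Write X = Σ X_I over the C(27, 2) = 351 pairs i < j, with X_I the indicator of one inversion.
There are 351 indicators.
For each fixed pair i < j, the values π(i) and π(j) are two distinct elements of {1, …, 27} in uniformly random order; by symmetry P[π(i) > π(j)] = 1/2.
By linearity: E[X] = 351 · (1/2) = C(27, 2) · (1/2) = 351/2 = 351/2 ≈ 175.50000.

E[X] = 351/2 = 175.50000.


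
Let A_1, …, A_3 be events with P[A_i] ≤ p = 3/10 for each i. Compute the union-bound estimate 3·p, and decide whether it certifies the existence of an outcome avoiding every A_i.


Union bound: P[∪_{i=1}^{3} A_i] ≤ Σ_i P[A_i] ≤ 3·p = 3·(3/10) = 9/10.
Numerically: 9/10 ≈ 0.900000.
Is 9/10 < 1? YES.
Since P[∪ A_i] ≤ 9/10 < 1, the complement has P[∩ A_i^c] ≥ 1 − 9/10 = 1/10 > 0, so some outcome avoids every A_i.

3·p = 9/10 ≈ 0.900000; existence CERTIFIED by the union bound.


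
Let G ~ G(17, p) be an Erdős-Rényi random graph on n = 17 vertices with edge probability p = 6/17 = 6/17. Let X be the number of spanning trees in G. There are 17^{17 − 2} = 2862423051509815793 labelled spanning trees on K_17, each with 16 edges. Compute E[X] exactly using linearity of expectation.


K_17 has 17^{17 − 2} = 2862423051509815793 labelled spanning trees.
For each such spanning tree H, let X_H = 1 if all 16 edges of H are present in G. Then P[X_H = 1] = p^{16} = (6/17)^{16} = 2821109907456/48661191875666868481.
Summing the indicators: E[X] = Σ_H E[X_H] = 2862423051509815793 · p^{16} = 2862423051509815793 · 2821109907456/48661191875666868481 = 2821109907456/17.
Numerically: E[X] ≈ 1.65948e+11.

E[X] = 2862423051509815793 · (6/17)^{16} = 2821109907456/17 ≈ 1.65948e+11.


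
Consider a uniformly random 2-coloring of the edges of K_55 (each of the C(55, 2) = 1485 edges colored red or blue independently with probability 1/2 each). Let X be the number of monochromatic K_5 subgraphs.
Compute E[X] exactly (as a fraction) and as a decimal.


Let X = Σ_S X_S over the C(55, 5) = 3478761 subsets S of size 5, where X_S = 1 if the K_5 on S is monochromatic.
For a fixed S, the K_5 on S has C(5, 2) = 10 edges. P[all 10 edges red] = (1/2)^10, and likewise for blue, so P[monochromatic] = 2·(1/2)^10 = 2^{1 − 10} = 1/512.
Summing: E[X] = C(55, 5) · 2^{1 − 10} = 3478761 · 1/512 = 3478761/512.
Numerically: E[X] ≈ 6794.455.

E[X] = C(55,5)·2^(1−C(5,2)) = 3478761/512 ≈ 6794.455.


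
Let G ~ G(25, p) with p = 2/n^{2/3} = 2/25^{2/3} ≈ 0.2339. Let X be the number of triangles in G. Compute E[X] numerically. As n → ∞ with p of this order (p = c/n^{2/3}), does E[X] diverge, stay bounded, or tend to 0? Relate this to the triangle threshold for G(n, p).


Number of potential triangles: C(25, 3) = 2300.
Each occurs with probability p³ ≈ (0.2339)³ ≈ 1.280000e-02.
By linearity: E[X] = C(25, 3)·p³ ≈ 2300 · 1.280000e-02 ≈ 29.4400.
Since α = 2/3 < 1, p = c/n^{2/3} ≫ 1/n is above the triangle threshold p ~ 1/n. Asymptotically E[X] ~ (c³/6)·n^{3(1−α)} = (2³/6)·n^{1} → ∞; triangles are abundant w.h.p.

E[X] ≈ 29.4400; in regime p = Θ(1/n^{2/3}) E[X] diverges (above the triangle threshold p ~ 1/n).


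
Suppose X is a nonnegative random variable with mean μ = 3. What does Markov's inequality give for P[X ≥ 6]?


μ = E[X] = 3, a = 6.
Markov: P[X ≥ 6] ≤ μ/a = (3)/6 = 1/2.
Numerically: ≈ 0.500.
(Since a = 6 > μ = 3.000, the bound 1/2 is < 1 and informative.)

P[X ≥ 6] ≤ 1/2 ≈ 0.500.


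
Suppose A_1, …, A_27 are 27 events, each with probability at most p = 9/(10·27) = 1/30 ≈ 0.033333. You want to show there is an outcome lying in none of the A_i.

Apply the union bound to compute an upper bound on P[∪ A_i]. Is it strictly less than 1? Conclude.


Union bound: P[∪_{i=1}^{27} A_i] ≤ Σ_i P[A_i] ≤ 27·p = 27·(1/30) = 9/10.
Numerically: 9/10 ≈ 0.900000.
Is 9/10 < 1? YES.
Since P[∪ A_i] ≤ 9/10 < 1, the complement has P[∩ A_i^c] ≥ 1 − 9/10 = 1/10 > 0, so some outcome avoids every A_i.

27·p = 9/10 ≈ 0.900000; existence CERTIFIED by the union bound.


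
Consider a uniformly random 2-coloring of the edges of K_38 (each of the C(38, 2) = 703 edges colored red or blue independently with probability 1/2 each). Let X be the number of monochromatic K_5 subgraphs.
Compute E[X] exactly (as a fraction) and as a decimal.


Let X = Σ_S X_S over the C(38, 5) = 501942 subsets S of size 5, where X_S = 1 if the K_5 on S is monochromatic.
For a fixed S, the K_5 on S has C(5, 2) = 10 edges. P[all 10 edges red] = (1/2)^10, and likewise for blue, so P[monochromatic] = 2·(1/2)^10 = 2^{1 − 10} = 1/512.
By linearity of expectation: E[X] = C(38, 5) · 2^{1 − 10} = 501942 · 1/512 = 250971/256.
Numerically: E[X] ≈ 980.355.

E[X] = C(38,5)·2^(1−C(5,2)) = 250971/256 ≈ 980.355.


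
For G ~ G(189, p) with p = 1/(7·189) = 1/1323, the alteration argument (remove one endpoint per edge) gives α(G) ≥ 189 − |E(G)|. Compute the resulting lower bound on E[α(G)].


E[|E(G)|] = C(189, 2)·p = 17766 · (1/1323) = 94/7.
E[α(G)] ≥ n − E[|E(G)|] = 189 − 94/7 = 1229/7.
Numerically: ≈ 175.57143.
(This is only a lower bound; the true E[α(G)] may be larger.)

E[α(G)] ≥ 1229/7 ≈ 175.57143.


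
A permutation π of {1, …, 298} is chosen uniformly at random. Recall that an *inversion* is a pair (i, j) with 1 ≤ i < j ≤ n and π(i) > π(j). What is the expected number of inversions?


Write X = Σ X_I over the C(298, 2) = 44253 pairs i < j, with X_I the indicator of one inversion.
There are 44253 indicators.
For each fixed pair i < j, the values π(i) and π(j) are two distinct elements of {1, …, 298} in uniformly random order; by symmetry P[π(i) > π(j)] = 1/2.
By linearity: E[X] = 44253 · (1/2) = C(298, 2) · (1/2) = 44253/2 = 44253/2 ≈ 22126.500.

E[X] = 44253/2 = 22126.500.


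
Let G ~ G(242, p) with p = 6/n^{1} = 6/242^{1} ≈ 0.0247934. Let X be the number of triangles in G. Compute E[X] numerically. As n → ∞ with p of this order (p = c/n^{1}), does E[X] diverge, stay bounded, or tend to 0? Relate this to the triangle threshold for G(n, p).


Number of potential triangles: C(242, 3) = 2332880.
Each occurs with probability p³ ≈ (0.0247934)³ ≈ 1.52407961e-05.
By linearity: E[X] = C(242, 3)·p³ ≈ 2332880 · 1.52407961e-05 ≈ 35.554948.
Here α = 1, so p = 6/n is exactly at the triangle threshold p ~ 1/n. Asymptotically E[X] → c³/6 = 6³/6 = 36 ≈ 36.000000, a bounded constant. In this regime the triangle count is asymptotically Poisson(c³/6).

E[X] ≈ 35.554948; in regime p = Θ(1/n^{1}) E[X] stays bounded (at the triangle threshold p ~ 1/n).


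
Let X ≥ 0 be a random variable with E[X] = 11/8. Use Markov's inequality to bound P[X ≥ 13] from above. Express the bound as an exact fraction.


μ = E[X] = 11/8, a = 13.
Markov: P[X ≥ 13] ≤ μ/a = (11/8)/13 = 11/104.
Numerically: ≈ 0.105769.
(Since a = 13 > μ = 1.375000, the bound 11/104 is < 1 and informative.)

P[X ≥ 13] ≤ 11/104 ≈ 0.105769.


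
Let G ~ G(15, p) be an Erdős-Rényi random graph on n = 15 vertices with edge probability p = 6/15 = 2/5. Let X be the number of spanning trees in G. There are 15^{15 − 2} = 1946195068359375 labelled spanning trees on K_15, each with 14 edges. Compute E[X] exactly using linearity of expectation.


K_15 has 15^{15 − 2} = 1946195068359375 labelled spanning trees.
For each such spanning tree H, let X_H = 1 if all 14 edges of H are present in G. Then P[X_H = 1] = p^{14} = (2/5)^{14} = 16384/6103515625.
By linearity: E[X] = Σ_H E[X_H] = 1946195068359375 · p^{14} = 1946195068359375 · 16384/6103515625 = 26121388032/5.
Numerically: E[X] ≈ 5.224e+09.

E[X] = 1946195068359375 · (2/5)^{14} = 26121388032/5 ≈ 5.224e+09.


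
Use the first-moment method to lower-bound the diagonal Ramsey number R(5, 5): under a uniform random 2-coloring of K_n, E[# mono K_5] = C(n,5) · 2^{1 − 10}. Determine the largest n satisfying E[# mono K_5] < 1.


We need C(n, 5) · 2^{1 − 10} < 1, i.e. C(n, 5) < 2^{10 − 1} = 512.
Check values of n near the boundary:
  n = 7: C(7, 5) = 21; 21 < 512? YES
  n = 8: C(8, 5) = 56; 56 < 512? YES
  n = 9: C(9, 5) = 126; 126 < 512? YES
  n = 10: C(10, 5) = 252; 252 < 512? YES
  n = 11: C(11, 5) = 462; 462 < 512? YES
  n = 12: C(12, 5) = 792; 792 < 512? NO
The largest n with C(n, 5) < 512 is n = 11 (where E[X] = 231/256 ≈ 0.902344). Hence R(5, 5) > 11, i.e. R(5, 5) ≥ 12.

Largest n = 11; hence R(5, 5) > 11.


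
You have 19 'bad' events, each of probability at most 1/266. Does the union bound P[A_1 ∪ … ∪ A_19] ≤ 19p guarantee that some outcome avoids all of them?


Union bound: P[∪_{i=1}^{19} A_i] ≤ Σ_i P[A_i] ≤ 19·p = 19·(1/266) = 1/14.
Numerically: 1/14 ≈ 0.0714.
Is 1/14 < 1? YES.
Since P[∪ A_i] ≤ 1/14 < 1, the complement has P[∩ A_i^c] ≥ 1 − 1/14 = 13/14 > 0, so some outcome avoids every A_i.

19·p = 1/14 ≈ 0.0714; existence CERTIFIED by the union bound.


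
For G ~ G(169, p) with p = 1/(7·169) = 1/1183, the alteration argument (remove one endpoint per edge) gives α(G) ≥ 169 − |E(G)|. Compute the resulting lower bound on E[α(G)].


E[|E(G)|] = C(169, 2)·p = 14196 · (1/1183) = 12.
E[α(G)] ≥ n − E[|E(G)|] = 169 − 12 = 157.
Numerically: ≈ 157.0000.
(This is only a lower bound; the true E[α(G)] may be larger.)

E[α(G)] ≥ 157 ≈ 157.0000.


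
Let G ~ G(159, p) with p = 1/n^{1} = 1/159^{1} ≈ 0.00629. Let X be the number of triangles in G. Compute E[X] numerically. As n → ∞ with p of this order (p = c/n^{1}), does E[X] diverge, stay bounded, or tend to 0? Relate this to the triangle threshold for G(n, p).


Number of potential triangles: C(159, 3) = 657359.
Each occurs with probability p³ ≈ (0.00629)³ ≈ 2.48776e-07.
By linearity: E[X] = C(159, 3)·p³ ≈ 657359 · 2.48776e-07 ≈ 0.164.
Here α = 1, so p = 1/n is exactly at the triangle threshold p ~ 1/n. Asymptotically E[X] → c³/6 = 1³/6 = 1/6 ≈ 0.167, a bounded constant. In this regime the triangle count is asymptotically Poisson(c³/6).

E[X] ≈ 0.164; in regime p = Θ(1/n^{1}) E[X] stays bounded (at the triangle threshold p ~ 1/n).


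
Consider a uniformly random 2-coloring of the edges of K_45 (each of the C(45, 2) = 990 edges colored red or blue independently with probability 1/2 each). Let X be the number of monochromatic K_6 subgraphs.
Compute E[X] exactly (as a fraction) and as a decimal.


Let X = Σ_S X_S over the C(45, 6) = 8145060 subsets S of size 6, where X_S = 1 if the K_6 on S is monochromatic.
For a fixed S, the K_6 on S has C(6, 2) = 15 edges. P[all 15 edges red] = (1/2)^15, and likewise for blue, so P[monochromatic] = 2·(1/2)^15 = 2^{1 − 15} = 1/16384.
By linearity of expectation: E[X] = C(45, 6) · 2^{1 − 15} = 8145060 · 1/16384 = 2036265/4096.
Numerically: E[X] ≈ 497.135010.

E[X] = C(45,6)·2^(1−C(6,2)) = 2036265/4096 ≈ 497.135010.


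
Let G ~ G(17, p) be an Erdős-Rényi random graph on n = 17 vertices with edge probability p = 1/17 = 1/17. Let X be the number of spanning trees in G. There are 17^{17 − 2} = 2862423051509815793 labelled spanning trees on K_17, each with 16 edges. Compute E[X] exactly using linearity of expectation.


K_17 has 17^{17 − 2} = 2862423051509815793 labelled spanning trees.
For each such spanning tree H, let X_H = 1 if all 16 edges of H are present in G. Then P[X_H = 1] = p^{16} = (1/17)^{16} = 1/48661191875666868481.
Summing the indicators: E[X] = Σ_H E[X_H] = 2862423051509815793 · p^{16} = 2862423051509815793 · 1/48661191875666868481 = 1/17.
Numerically: E[X] ≈ 0.0588.

E[X] = 2862423051509815793 · (1/17)^{16} = 1/17 ≈ 0.0588.


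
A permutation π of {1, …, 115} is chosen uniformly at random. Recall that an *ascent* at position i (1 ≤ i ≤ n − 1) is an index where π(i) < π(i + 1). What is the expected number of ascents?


Write X = Σ X_I over i = 1, …, 114, with X_I the indicator of one ascent.
There are 114 indicators.
For each fixed i, the pair (π(i), π(i+1)) is a uniformly random ordered pair of distinct values from {1, …, 115}; by symmetry P[π(i) < π(i+1)] = 1/2.
By linearity: E[X] = 114 · (1/2) = (115 − 1) · (1/2) = 57 ≈ 57.0000.

E[X] = 57 = 57.0000.


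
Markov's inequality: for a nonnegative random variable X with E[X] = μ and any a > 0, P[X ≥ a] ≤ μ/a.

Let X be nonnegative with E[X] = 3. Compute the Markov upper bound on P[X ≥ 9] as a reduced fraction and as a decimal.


μ = E[X] = 3, a = 9.
Markov: P[X ≥ 9] ≤ μ/a = (3)/9 = 1/3.
Numerically: ≈ 0.33333.
(Since a = 9 > μ = 3.00000, the bound 1/3 is < 1 and informative.)

P[X ≥ 9] ≤ 1/3 ≈ 0.33333.


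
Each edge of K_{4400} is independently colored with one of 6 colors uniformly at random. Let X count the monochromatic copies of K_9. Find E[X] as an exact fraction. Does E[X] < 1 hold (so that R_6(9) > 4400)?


E[X] = C(4400, 9) · 6^{1 − 36} = 1689489304164437494711163600 · 6^{−35} = 1689489304164437494711163600/1719070799748422591028658176.
As a reduced fraction: E[X] = 105593081510277343419447725/107441924984276411939291136 ≈ 0.9827922.
Is E[X] < 1? YES.
Since E[X] < 1, there exists a 6-coloring of K_{4400} with no monochromatic K_9; hence R_6(9) > 4400.

E[X] = 105593081510277343419447725/107441924984276411939291136 ≈ 0.9827922; E[X] < 1, so R_6(9) > 4400.


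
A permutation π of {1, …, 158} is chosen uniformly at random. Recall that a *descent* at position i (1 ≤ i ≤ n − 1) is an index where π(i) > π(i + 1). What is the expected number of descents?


Write X = Σ X_I over i = 1, …, 157, with X_I the indicator of one descent.
There are 157 indicators.
For each fixed i, the pair (π(i), π(i+1)) is a uniformly random ordered pair of distinct values from {1, …, 158}; by symmetry P[π(i) > π(i+1)] = 1/2.
By linearity: E[X] = 157 · (1/2) = (158 − 1) · (1/2) = 157/2 ≈ 78.500.

E[X] = 157/2 = 78.500.


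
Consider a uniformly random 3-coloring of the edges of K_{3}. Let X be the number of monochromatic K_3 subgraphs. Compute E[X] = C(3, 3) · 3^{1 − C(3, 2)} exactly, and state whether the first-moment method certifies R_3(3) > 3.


E[X] = C(3, 3) · 3^{1 − 3} = 1 · 3^{−2} = 1/9.
As a reduced fraction: E[X] = 1/9 ≈ 0.1111111.
Is E[X] < 1? YES.
Since E[X] < 1, there exists a 3-coloring of K_{3} with no monochromatic K_3; hence R_3(3) > 3.

E[X] = 1/9 ≈ 0.1111111; E[X] < 1, so R_3(3) > 3.


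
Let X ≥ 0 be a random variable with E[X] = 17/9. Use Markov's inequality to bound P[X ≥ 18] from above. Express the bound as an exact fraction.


μ = E[X] = 17/9, a = 18.
Markov: P[X ≥ 18] ≤ μ/a = (17/9)/18 = 17/162.
Numerically: ≈ 0.10494.
(Since a = 18 > μ = 1.88889, the bound 17/162 is < 1 and informative.)

P[X ≥ 18] ≤ 17/162 ≈ 0.10494.


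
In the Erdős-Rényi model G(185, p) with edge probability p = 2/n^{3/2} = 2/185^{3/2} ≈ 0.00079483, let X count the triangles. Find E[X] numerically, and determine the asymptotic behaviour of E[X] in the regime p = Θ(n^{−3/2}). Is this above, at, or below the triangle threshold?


Number of potential triangles: C(185, 3) = 1038220.
Each occurs with probability p³ ≈ (0.00079483)³ ≈ 5.0213120e-10.
By linearity: E[X] = C(185, 3)·p³ ≈ 1038220 · 5.0213120e-10 ≈ 0.00052.
Since α = 3/2 > 1, p = c/n^{3/2} = o(1/n) is below the triangle threshold p ~ 1/n. Asymptotically E[X] ~ (c³/6)·n^{3(1−α)} = (2³/6)·n^{-1.5} → 0, so by Markov's inequality G has no triangles w.h.p.

E[X] ≈ 0.00052; in regime p = Θ(1/n^{3/2}) E[X] tends to 0 (below the triangle threshold p ~ 1/n).


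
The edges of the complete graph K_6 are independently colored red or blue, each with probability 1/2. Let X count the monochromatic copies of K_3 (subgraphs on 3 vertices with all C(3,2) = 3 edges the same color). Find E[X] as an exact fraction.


Let X = Σ_S X_S over the C(6, 3) = 20 subsets S of size 3, where X_S = 1 if the K_3 on S is monochromatic.
For a fixed S, the K_3 on S has C(3, 2) = 3 edges. P[all 3 edges red] = (1/2)^3, and likewise for blue, so P[monochromatic] = 2·(1/2)^3 = 2^{1 − 3} = 1/4.
Summing: E[X] = C(6, 3) · 2^{1 − 3} = 20 · 1/4 = 5.
Numerically: E[X] ≈ 5.000.

E[X] = C(6,3)·2^(1−C(3,2)) = 5 ≈ 5.000.


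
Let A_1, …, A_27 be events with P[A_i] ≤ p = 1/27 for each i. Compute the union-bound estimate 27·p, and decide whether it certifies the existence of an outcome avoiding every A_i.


Union bound: P[∪_{i=1}^{27} A_i] ≤ Σ_i P[A_i] ≤ 27·p = 27·(1/27) = 1.
Numerically: 1 ≈ 1.00000.
Is 1 < 1? NO.
Since the bound 1 is ≥ 1, the union bound is uninformative here; it does NOT by itself certify existence.

27·p = 1 ≈ 1.00000; existence NOT certified by the union bound.


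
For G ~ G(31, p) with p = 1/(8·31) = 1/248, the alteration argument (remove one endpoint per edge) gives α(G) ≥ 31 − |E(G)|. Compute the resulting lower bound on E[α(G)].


E[|E(G)|] = C(31, 2)·p = 465 · (1/248) = 15/8.
E[α(G)] ≥ n − E[|E(G)|] = 31 − 15/8 = 233/8.
Numerically: ≈ 29.125.
(This is only a lower bound; the true E[α(G)] may be larger.)

E[α(G)] ≥ 233/8 ≈ 29.125.


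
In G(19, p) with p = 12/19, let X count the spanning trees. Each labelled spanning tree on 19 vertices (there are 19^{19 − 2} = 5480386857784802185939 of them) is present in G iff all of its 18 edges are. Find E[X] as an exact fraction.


K_19 has 19^{19 − 2} = 5480386857784802185939 labelled spanning trees.
For each such spanning tree H, let X_H = 1 if all 18 edges of H are present in G. Then P[X_H = 1] = p^{18} = (12/19)^{18} = 26623333280885243904/104127350297911241532841.
By linearity of expectation: E[X] = Σ_H E[X_H] = 5480386857784802185939 · p^{18} = 5480386857784802185939 · 26623333280885243904/104127350297911241532841 = 26623333280885243904/19.
Numerically: E[X] ≈ 1.4e+18.

E[X] = 5480386857784802185939 · (12/19)^{18} = 26623333280885243904/19 ≈ 1.4e+18.


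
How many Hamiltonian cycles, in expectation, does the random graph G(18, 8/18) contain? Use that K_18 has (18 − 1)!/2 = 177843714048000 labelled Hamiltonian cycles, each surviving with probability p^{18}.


K_18 has (18 − 1)!/2 = 177843714048000 labelled Hamiltonian cycles.
For each such Hamiltonian cycle H, let X_H = 1 if all 18 edges of H are present in G. Then P[X_H = 1] = p^{18} = (4/9)^{18} = 68719476736/150094635296999121.
By linearity: E[X] = Σ_H E[X_H] = 177843714048000 · p^{18} = 177843714048000 · 68719476736/150094635296999121 = 16764508875398316032000/205891132094649.
Numerically: E[X] ≈ 8.14e+07.

E[X] = 177843714048000 · (4/9)^{18} = 16764508875398316032000/205891132094649 ≈ 8.14e+07.


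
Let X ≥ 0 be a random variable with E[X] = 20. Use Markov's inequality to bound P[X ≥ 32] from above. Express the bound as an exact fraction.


μ = E[X] = 20, a = 32.
Markov: P[X ≥ 32] ≤ μ/a = (20)/32 = 5/8.
Numerically: ≈ 0.62500.
(Since a = 32 > μ = 20.00000, the bound 5/8 is < 1 and informative.)

P[X ≥ 32] ≤ 5/8 ≈ 0.62500.


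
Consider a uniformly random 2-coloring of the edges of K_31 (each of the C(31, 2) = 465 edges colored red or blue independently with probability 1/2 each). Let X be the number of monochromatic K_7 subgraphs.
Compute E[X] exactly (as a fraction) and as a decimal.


Let X = Σ_S X_S over the C(31, 7) = 2629575 subsets S of size 7, where X_S = 1 if the K_7 on S is monochromatic.
For a fixed S, the K_7 on S has C(7, 2) = 21 edges. P[all 21 edges red] = (1/2)^21, and likewise for blue, so P[monochromatic] = 2·(1/2)^21 = 2^{1 − 21} = 1/1048576.
Summing: E[X] = C(31, 7) · 2^{1 − 21} = 2629575 · 1/1048576 = 2629575/1048576.
Numerically: E[X] ≈ 2.50776.

E[X] = C(31,7)·2^(1−C(7,2)) = 2629575/1048576 ≈ 2.50776.


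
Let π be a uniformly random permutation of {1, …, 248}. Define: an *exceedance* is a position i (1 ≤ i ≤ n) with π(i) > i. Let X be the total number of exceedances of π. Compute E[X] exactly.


Write X = Σ_{i=1}^{248} X_i, where X_i = 1_{π(i) > i}.
For each fixed i, π(i) is uniform over {1, …, 248} (marginal of a uniform permutation), so P[π(i) > i] = (n − i)/n. Summing: Σ_{i=1}^{248} (n − i)/n = (0 + 1 + … + 247)/248 = 248(248 − 1)/(2·248) = (248 − 1)/2.
Hence E[X] = Σ_{i=1}^{248} (248 − i)/248 = 247/2 ≈ 123.500.

E[X] = 247/2 = 123.500.


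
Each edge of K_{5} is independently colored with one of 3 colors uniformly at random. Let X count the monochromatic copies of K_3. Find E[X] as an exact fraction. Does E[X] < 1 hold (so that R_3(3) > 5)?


E[X] = C(5, 3) · 3^{1 − 3} = 10 · 3^{−2} = 10/9.
As a reduced fraction: E[X] = 10/9 ≈ 1.1111111.
Is E[X] < 1? NO.
Since E[X] ≥ 1, the first-moment bound is inconclusive at n = 5; it does NOT by itself certify R_3(3) > 5.

E[X] = 10/9 ≈ 1.1111111; E[X] ≥ 1; first-moment method inconclusive here.


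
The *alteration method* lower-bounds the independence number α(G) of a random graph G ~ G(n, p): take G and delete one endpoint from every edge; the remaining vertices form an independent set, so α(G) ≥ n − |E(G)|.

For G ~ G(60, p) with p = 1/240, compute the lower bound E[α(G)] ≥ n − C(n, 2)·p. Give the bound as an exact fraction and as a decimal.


E[|E(G)|] = C(60, 2)·p = 1770 · (1/240) = 59/8.
E[α(G)] ≥ n − E[|E(G)|] = 60 − 59/8 = 421/8.
Numerically: ≈ 52.6250.
(This is only a lower bound; the true E[α(G)] may be larger.)

E[α(G)] ≥ 421/8 ≈ 52.6250.
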